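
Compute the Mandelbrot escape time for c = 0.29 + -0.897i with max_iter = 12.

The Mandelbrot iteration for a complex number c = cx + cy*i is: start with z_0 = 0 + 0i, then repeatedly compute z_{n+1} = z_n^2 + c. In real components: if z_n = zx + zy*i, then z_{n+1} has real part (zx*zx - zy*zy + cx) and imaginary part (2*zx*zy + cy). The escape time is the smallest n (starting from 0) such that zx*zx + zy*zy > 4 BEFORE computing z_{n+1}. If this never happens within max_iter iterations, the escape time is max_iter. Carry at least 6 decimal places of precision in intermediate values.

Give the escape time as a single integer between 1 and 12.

Answer: 4

Derivation:
z_0 = 0 + 0i, c = 0.2900 + -0.8970i
Iter 1: z = 0.2900 + -0.8970i, |z|^2 = 0.8887
Iter 2: z = -0.4305 + -1.4173i, |z|^2 = 2.1940
Iter 3: z = -1.5333 + 0.3233i, |z|^2 = 2.4555
Iter 4: z = 2.5365 + -1.8884i, |z|^2 = 9.9996
Escaped at iteration 4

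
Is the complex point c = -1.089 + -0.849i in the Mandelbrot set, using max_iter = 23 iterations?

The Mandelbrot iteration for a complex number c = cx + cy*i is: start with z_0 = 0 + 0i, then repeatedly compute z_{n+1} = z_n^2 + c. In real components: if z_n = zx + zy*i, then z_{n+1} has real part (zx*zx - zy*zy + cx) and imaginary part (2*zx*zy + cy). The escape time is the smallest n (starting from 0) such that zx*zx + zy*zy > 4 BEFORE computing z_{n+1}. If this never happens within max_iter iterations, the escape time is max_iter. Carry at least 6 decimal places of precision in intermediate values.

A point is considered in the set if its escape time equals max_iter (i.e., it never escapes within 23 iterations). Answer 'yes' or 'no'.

Answer: no

Derivation:
z_0 = 0 + 0i, c = -1.0890 + -0.8490i
Iter 1: z = -1.0890 + -0.8490i, |z|^2 = 1.9067
Iter 2: z = -0.6239 + 1.0001i, |z|^2 = 1.3895
Iter 3: z = -1.7000 + -2.0969i, |z|^2 = 7.2871
Escaped at iteration 3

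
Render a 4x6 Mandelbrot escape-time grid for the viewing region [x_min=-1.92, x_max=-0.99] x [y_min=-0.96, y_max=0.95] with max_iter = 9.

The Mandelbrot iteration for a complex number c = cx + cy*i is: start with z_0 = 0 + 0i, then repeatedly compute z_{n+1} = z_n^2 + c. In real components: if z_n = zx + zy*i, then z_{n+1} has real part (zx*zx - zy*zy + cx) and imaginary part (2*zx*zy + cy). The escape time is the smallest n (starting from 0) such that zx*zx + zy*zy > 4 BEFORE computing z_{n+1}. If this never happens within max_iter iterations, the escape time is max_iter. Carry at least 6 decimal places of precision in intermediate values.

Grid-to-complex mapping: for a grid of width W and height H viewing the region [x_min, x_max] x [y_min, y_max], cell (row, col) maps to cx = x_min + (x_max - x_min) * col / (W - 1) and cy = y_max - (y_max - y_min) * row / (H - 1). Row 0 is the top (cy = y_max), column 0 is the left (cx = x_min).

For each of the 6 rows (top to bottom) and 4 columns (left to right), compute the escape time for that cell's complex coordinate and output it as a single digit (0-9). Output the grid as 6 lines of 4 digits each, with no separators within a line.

(row=0, col=0): c = -1.9200 + 0.9500i → escape time 1
(row=0, col=1): c = -1.6100 + 0.9500i → escape time 2
(row=0, col=2): c = -1.3000 + 0.9500i → escape time 3
(row=0, col=3): c = -0.9900 + 0.9500i → escape time 3
(row=1, col=0): c = -1.9200 + 0.5680i → escape time 1
(row=1, col=1): c = -1.6100 + 0.5680i → escape time 3
(row=1, col=2): c = -1.3000 + 0.5680i → escape time 3
(row=1, col=3): c = -0.9900 + 0.5680i → escape time 5
(row=2, col=0): c = -1.9200 + 0.1860i → escape time 4
(row=2, col=1): c = -1.6100 + 0.1860i → escape time 5
(row=2, col=2): c = -1.3000 + 0.1860i → escape time 9
(row=2, col=3): c = -0.9900 + 0.1860i → escape time 9
(row=3, col=0): c = -1.9200 + -0.1960i → escape time 4
(row=3, col=1): c = -1.6100 + -0.1960i → escape time 5
(row=3, col=2): c = -1.3000 + -0.1960i → escape time 9
(row=3, col=3): c = -0.9900 + -0.1960i → escape time 9
(row=4, col=0): c = -1.9200 + -0.5780i → escape time 1
(row=4, col=1): c = -1.6100 + -0.5780i → escape time 3
(row=4, col=2): c = -1.3000 + -0.5780i → escape time 3
(row=4, col=3): c = -0.9900 + -0.5780i → escape time 5
(row=5, col=0): c = -1.9200 + -0.9600i → escape time 1
(row=5, col=1): c = -1.6100 + -0.9600i → escape time 2
(row=5, col=2): c = -1.3000 + -0.9600i → escape time 3
(row=5, col=3): c = -0.9900 + -0.9600i → escape time 3

Answer: 1233
1335
4599
4599
1335
1233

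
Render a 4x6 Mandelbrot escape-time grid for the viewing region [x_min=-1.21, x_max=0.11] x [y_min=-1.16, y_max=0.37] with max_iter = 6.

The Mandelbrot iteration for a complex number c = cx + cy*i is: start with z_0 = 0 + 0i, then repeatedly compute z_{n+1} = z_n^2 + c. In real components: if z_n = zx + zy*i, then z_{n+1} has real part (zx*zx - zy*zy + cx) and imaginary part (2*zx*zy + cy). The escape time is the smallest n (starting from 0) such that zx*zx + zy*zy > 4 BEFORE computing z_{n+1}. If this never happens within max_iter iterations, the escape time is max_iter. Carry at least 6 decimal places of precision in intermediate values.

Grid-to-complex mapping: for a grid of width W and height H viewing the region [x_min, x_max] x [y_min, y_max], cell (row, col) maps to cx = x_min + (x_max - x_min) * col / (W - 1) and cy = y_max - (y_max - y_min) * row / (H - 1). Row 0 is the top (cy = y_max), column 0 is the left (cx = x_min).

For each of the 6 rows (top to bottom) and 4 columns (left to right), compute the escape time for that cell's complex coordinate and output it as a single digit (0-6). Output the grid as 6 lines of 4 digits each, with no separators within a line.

(row=0, col=0): c = -1.2100 + 0.3700i → escape time 6
(row=0, col=1): c = -0.7700 + 0.3700i → escape time 6
(row=0, col=2): c = -0.3300 + 0.3700i → escape time 6
(row=0, col=3): c = 0.1100 + 0.3700i → escape time 6
(row=1, col=0): c = -1.2100 + 0.0640i → escape time 6
(row=1, col=1): c = -0.7700 + 0.0640i → escape time 6
(row=1, col=2): c = -0.3300 + 0.0640i → escape time 6
(row=1, col=3): c = 0.1100 + 0.0640i → escape time 6
(row=2, col=0): c = -1.2100 + -0.2420i → escape time 6
(row=2, col=1): c = -0.7700 + -0.2420i → escape time 6
(row=2, col=2): c = -0.3300 + -0.2420i → escape time 6
(row=2, col=3): c = 0.1100 + -0.2420i → escape time 6
(row=3, col=0): c = -1.2100 + -0.5480i → escape time 4
(row=3, col=1): c = -0.7700 + -0.5480i → escape time 6
(row=3, col=2): c = -0.3300 + -0.5480i → escape time 6
(row=3, col=3): c = 0.1100 + -0.5480i → escape time 6
(row=4, col=0): c = -1.2100 + -0.8540i → escape time 3
(row=4, col=1): c = -0.7700 + -0.8540i → escape time 4
(row=4, col=2): c = -0.3300 + -0.8540i → escape time 6
(row=4, col=3): c = 0.1100 + -0.8540i → escape time 5
(row=5, col=0): c = -1.2100 + -1.1600i → escape time 3
(row=5, col=1): c = -0.7700 + -1.1600i → escape time 3
(row=5, col=2): c = -0.3300 + -1.1600i → escape time 4
(row=5, col=3): c = 0.1100 + -1.1600i → escape time 3

Answer: 6666
6666
6666
4666
3465
3343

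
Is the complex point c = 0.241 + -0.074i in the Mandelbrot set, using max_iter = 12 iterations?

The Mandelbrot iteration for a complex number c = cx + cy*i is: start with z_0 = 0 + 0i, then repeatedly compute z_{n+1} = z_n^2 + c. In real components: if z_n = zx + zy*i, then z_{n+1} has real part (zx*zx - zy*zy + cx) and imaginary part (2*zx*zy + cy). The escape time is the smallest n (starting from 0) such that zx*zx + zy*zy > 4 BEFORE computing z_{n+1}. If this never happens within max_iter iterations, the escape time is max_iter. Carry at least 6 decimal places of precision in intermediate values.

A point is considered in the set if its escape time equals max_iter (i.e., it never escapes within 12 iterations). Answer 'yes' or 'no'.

Answer: yes

Derivation:
z_0 = 0 + 0i, c = 0.2410 + -0.0740i
Iter 1: z = 0.2410 + -0.0740i, |z|^2 = 0.0636
Iter 2: z = 0.2936 + -0.1097i, |z|^2 = 0.0982
Iter 3: z = 0.3152 + -0.1384i, |z|^2 = 0.1185
Iter 4: z = 0.3212 + -0.1612i, |z|^2 = 0.1292
Iter 5: z = 0.3182 + -0.1776i, |z|^2 = 0.1328
Iter 6: z = 0.3107 + -0.1870i, |z|^2 = 0.1315
Iter 7: z = 0.3026 + -0.1902i, |z|^2 = 0.1277
Iter 8: z = 0.2964 + -0.1891i, |z|^2 = 0.1236
Iter 9: z = 0.2931 + -0.1861i, |z|^2 = 0.1205
Iter 10: z = 0.2923 + -0.1831i, |z|^2 = 0.1189
Iter 11: z = 0.2929 + -0.1810i, |z|^2 = 0.1186
Did not escape in 12 iterations → in set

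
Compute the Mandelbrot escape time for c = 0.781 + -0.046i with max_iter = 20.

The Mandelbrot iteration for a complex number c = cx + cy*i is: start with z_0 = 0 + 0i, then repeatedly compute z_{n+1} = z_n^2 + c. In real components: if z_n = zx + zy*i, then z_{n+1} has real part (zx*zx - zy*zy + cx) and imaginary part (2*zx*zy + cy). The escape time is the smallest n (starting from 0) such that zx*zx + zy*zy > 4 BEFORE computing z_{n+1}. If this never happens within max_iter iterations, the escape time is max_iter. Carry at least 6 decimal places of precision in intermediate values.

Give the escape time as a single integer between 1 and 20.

z_0 = 0 + 0i, c = 0.7810 + -0.0460i
Iter 1: z = 0.7810 + -0.0460i, |z|^2 = 0.6121
Iter 2: z = 1.3888 + -0.1179i, |z|^2 = 1.9428
Iter 3: z = 2.6960 + -0.3734i, |z|^2 = 7.4078
Escaped at iteration 3

Answer: 3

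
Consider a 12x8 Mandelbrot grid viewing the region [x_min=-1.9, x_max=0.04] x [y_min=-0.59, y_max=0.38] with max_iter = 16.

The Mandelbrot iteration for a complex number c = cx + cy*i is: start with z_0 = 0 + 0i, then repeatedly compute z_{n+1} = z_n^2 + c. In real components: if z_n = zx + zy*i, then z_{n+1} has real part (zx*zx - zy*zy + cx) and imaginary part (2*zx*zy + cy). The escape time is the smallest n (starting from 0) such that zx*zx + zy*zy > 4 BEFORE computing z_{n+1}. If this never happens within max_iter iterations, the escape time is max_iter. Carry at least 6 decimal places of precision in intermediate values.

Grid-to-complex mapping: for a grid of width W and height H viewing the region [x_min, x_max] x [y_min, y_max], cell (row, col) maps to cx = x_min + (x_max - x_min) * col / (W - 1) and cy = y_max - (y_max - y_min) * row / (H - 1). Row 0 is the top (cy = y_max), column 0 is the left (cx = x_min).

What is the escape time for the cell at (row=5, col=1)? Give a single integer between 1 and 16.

Answer: 4

Derivation:
z_0 = 0 + 0i, c = -1.7236 + -0.3129i
Iter 1: z = -1.7236 + -0.3129i, |z|^2 = 3.0688
Iter 2: z = 1.1494 + 0.7656i, |z|^2 = 1.9073
Iter 3: z = -0.9887 + 1.4472i, |z|^2 = 3.0720
Iter 4: z = -2.8405 + -3.1746i, |z|^2 = 18.1469
Escaped at iteration 4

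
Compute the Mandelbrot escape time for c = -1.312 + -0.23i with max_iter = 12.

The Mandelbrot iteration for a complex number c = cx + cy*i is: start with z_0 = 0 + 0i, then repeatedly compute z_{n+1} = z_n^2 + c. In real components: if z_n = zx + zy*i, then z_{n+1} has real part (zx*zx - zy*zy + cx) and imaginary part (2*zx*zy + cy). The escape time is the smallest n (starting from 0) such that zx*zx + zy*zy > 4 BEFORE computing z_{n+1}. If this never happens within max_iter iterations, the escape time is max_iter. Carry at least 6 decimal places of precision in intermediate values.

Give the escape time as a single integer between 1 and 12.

Answer: 7

Derivation:
z_0 = 0 + 0i, c = -1.3120 + -0.2300i
Iter 1: z = -1.3120 + -0.2300i, |z|^2 = 1.7742
Iter 2: z = 0.3564 + 0.3735i, |z|^2 = 0.2666
Iter 3: z = -1.3245 + 0.0363i, |z|^2 = 1.7555
Iter 4: z = 0.4409 + -0.3261i, |z|^2 = 0.3007
Iter 5: z = -1.2240 + -0.5175i, |z|^2 = 1.7659
Iter 6: z = -0.0818 + 1.0369i, |z|^2 = 1.0819
Iter 7: z = -2.3805 + -0.3996i, |z|^2 = 5.8264
Escaped at iteration 7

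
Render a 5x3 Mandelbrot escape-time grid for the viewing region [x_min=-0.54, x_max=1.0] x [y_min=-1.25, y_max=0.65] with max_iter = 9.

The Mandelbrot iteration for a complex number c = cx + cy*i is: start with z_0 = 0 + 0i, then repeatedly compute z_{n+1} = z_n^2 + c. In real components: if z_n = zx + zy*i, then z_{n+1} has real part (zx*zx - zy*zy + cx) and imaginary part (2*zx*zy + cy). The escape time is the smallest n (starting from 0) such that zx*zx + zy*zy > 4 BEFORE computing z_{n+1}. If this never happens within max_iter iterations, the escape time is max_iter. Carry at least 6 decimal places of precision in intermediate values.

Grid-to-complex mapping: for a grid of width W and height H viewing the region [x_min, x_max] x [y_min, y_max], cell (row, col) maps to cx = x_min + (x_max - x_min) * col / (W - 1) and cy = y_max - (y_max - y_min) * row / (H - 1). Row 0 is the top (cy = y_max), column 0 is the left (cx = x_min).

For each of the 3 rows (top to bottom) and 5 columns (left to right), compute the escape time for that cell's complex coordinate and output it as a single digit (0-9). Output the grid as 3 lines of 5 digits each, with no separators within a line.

Answer: 99832
99942
33222

Derivation:
(row=0, col=0): c = -0.5400 + 0.6500i → escape time 9
(row=0, col=1): c = -0.1550 + 0.6500i → escape time 9
(row=0, col=2): c = 0.2300 + 0.6500i → escape time 8
(row=0, col=3): c = 0.6150 + 0.6500i → escape time 3
(row=0, col=4): c = 1.0000 + 0.6500i → escape time 2
(row=1, col=0): c = -0.5400 + -0.3000i → escape time 9
(row=1, col=1): c = -0.1550 + -0.3000i → escape time 9
(row=1, col=2): c = 0.2300 + -0.3000i → escape time 9
(row=1, col=3): c = 0.6150 + -0.3000i → escape time 4
(row=1, col=4): c = 1.0000 + -0.3000i → escape time 2
(row=2, col=0): c = -0.5400 + -1.2500i → escape time 3
(row=2, col=1): c = -0.1550 + -1.2500i → escape time 3
(row=2, col=2): c = 0.2300 + -1.2500i → escape time 2
(row=2, col=3): c = 0.6150 + -1.2500i → escape time 2
(row=2, col=4): c = 1.0000 + -1.2500i → escape time 2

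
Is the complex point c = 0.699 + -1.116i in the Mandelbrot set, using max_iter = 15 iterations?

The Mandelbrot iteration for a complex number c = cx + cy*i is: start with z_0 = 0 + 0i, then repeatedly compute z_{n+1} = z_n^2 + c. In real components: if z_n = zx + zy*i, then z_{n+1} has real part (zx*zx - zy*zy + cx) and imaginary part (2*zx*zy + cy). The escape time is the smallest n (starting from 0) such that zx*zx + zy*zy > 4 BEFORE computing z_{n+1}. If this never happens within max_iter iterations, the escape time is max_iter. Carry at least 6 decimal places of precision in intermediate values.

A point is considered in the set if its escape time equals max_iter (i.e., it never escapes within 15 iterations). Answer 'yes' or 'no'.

z_0 = 0 + 0i, c = 0.6990 + -1.1160i
Iter 1: z = 0.6990 + -1.1160i, |z|^2 = 1.7341
Iter 2: z = -0.0579 + -2.6762i, |z|^2 = 7.1652
Escaped at iteration 2

Answer: no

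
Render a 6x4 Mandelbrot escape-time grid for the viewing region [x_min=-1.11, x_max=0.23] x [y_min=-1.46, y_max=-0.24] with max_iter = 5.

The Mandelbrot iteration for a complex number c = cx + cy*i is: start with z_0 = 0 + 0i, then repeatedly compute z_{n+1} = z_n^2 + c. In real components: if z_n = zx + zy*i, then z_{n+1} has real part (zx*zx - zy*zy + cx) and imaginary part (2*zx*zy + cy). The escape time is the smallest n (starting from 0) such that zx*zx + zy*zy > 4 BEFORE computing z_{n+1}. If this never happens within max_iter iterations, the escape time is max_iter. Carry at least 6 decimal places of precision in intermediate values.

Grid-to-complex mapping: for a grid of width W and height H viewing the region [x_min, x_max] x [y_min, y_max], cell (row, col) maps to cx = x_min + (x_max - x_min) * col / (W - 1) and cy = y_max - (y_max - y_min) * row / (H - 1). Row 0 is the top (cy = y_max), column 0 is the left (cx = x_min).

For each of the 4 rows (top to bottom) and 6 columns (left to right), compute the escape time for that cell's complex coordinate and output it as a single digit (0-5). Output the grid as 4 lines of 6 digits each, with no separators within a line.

Answer: 555555
455555
334553
222222

Derivation:
(row=0, col=0): c = -1.1100 + -0.2400i → escape time 5
(row=0, col=1): c = -0.8420 + -0.2400i → escape time 5
(row=0, col=2): c = -0.5740 + -0.2400i → escape time 5
(row=0, col=3): c = -0.3060 + -0.2400i → escape time 5
(row=0, col=4): c = -0.0380 + -0.2400i → escape time 5
(row=0, col=5): c = 0.2300 + -0.2400i → escape time 5
(row=1, col=0): c = -1.1100 + -0.6467i → escape time 4
(row=1, col=1): c = -0.8420 + -0.6467i → escape time 5
(row=1, col=2): c = -0.5740 + -0.6467i → escape time 5
(row=1, col=3): c = -0.3060 + -0.6467i → escape time 5
(row=1, col=4): c = -0.0380 + -0.6467i → escape time 5
(row=1, col=5): c = 0.2300 + -0.6467i → escape time 5
(row=2, col=0): c = -1.1100 + -1.0533i → escape time 3
(row=2, col=1): c = -0.8420 + -1.0533i → escape time 3
(row=2, col=2): c = -0.5740 + -1.0533i → escape time 4
(row=2, col=3): c = -0.3060 + -1.0533i → escape time 5
(row=2, col=4): c = -0.0380 + -1.0533i → escape time 5
(row=2, col=5): c = 0.2300 + -1.0533i → escape time 3
(row=3, col=0): c = -1.1100 + -1.4600i → escape time 2
(row=3, col=1): c = -0.8420 + -1.4600i → escape time 2
(row=3, col=2): c = -0.5740 + -1.4600i → escape time 2
(row=3, col=3): c = -0.3060 + -1.4600i → escape time 2
(row=3, col=4): c = -0.0380 + -1.4600i → escape time 2
(row=3, col=5): c = 0.2300 + -1.4600i → escape time 2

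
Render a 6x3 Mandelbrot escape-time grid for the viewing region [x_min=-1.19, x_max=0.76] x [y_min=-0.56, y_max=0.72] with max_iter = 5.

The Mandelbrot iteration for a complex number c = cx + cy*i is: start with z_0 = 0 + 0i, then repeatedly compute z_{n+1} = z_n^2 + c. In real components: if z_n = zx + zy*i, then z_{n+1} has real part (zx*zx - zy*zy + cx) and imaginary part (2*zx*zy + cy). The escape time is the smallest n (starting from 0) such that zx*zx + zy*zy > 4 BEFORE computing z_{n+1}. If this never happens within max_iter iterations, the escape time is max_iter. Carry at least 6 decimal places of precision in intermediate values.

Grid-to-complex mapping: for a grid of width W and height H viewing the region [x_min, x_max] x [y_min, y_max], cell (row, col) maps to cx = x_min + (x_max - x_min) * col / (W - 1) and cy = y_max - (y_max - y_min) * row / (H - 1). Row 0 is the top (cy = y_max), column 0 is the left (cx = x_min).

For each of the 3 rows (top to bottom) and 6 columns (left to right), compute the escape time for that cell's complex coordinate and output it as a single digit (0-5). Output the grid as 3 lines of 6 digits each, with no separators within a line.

(row=0, col=0): c = -1.1900 + 0.7200i → escape time 3
(row=0, col=1): c = -0.8000 + 0.7200i → escape time 4
(row=0, col=2): c = -0.4100 + 0.7200i → escape time 5
(row=0, col=3): c = -0.0200 + 0.7200i → escape time 5
(row=0, col=4): c = 0.3700 + 0.7200i → escape time 5
(row=0, col=5): c = 0.7600 + 0.7200i → escape time 3
(row=1, col=0): c = -1.1900 + 0.0800i → escape time 5
(row=1, col=1): c = -0.8000 + 0.0800i → escape time 5
(row=1, col=2): c = -0.4100 + 0.0800i → escape time 5
(row=1, col=3): c = -0.0200 + 0.0800i → escape time 5
(row=1, col=4): c = 0.3700 + 0.0800i → escape time 5
(row=1, col=5): c = 0.7600 + 0.0800i → escape time 3
(row=2, col=0): c = -1.1900 + -0.5600i → escape time 4
(row=2, col=1): c = -0.8000 + -0.5600i → escape time 5
(row=2, col=2): c = -0.4100 + -0.5600i → escape time 5
(row=2, col=3): c = -0.0200 + -0.5600i → escape time 5
(row=2, col=4): c = 0.3700 + -0.5600i → escape time 5
(row=2, col=5): c = 0.7600 + -0.5600i → escape time 3

Answer: 345553
555553
455553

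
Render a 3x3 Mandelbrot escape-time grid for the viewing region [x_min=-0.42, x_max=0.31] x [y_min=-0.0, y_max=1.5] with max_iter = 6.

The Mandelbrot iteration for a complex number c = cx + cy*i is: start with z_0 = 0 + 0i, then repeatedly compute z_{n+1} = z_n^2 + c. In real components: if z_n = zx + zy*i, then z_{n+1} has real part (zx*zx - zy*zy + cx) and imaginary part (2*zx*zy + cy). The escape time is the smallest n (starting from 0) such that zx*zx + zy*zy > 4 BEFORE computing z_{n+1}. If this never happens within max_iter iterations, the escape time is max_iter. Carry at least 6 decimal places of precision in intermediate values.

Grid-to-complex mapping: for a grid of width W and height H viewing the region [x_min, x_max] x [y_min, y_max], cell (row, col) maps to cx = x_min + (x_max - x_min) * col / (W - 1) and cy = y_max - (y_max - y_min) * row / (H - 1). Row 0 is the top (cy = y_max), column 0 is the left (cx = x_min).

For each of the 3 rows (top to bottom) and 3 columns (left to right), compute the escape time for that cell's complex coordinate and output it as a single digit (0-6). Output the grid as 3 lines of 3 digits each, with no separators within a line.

(row=0, col=0): c = -0.4200 + 1.5000i → escape time 2
(row=0, col=1): c = -0.0550 + 1.5000i → escape time 2
(row=0, col=2): c = 0.3100 + 1.5000i → escape time 2
(row=1, col=0): c = -0.4200 + 0.7500i → escape time 6
(row=1, col=1): c = -0.0550 + 0.7500i → escape time 6
(row=1, col=2): c = 0.3100 + 0.7500i → escape time 5
(row=2, col=0): c = -0.4200 + 0.0000i → escape time 6
(row=2, col=1): c = -0.0550 + 0.0000i → escape time 6
(row=2, col=2): c = 0.3100 + 0.0000i → escape time 6

Answer: 222
665
666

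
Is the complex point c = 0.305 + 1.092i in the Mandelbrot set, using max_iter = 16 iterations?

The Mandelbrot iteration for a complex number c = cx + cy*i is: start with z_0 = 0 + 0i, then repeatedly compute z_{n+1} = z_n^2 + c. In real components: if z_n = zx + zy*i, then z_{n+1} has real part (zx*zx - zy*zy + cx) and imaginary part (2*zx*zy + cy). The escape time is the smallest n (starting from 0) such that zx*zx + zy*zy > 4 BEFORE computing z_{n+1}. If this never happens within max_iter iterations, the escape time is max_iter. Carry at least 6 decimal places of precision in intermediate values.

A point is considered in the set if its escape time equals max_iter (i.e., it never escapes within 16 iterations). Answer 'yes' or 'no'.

z_0 = 0 + 0i, c = 0.3050 + 1.0920i
Iter 1: z = 0.3050 + 1.0920i, |z|^2 = 1.2855
Iter 2: z = -0.7944 + 1.7581i, |z|^2 = 3.7221
Iter 3: z = -2.1549 + -1.7014i, |z|^2 = 7.5383
Escaped at iteration 3

Answer: no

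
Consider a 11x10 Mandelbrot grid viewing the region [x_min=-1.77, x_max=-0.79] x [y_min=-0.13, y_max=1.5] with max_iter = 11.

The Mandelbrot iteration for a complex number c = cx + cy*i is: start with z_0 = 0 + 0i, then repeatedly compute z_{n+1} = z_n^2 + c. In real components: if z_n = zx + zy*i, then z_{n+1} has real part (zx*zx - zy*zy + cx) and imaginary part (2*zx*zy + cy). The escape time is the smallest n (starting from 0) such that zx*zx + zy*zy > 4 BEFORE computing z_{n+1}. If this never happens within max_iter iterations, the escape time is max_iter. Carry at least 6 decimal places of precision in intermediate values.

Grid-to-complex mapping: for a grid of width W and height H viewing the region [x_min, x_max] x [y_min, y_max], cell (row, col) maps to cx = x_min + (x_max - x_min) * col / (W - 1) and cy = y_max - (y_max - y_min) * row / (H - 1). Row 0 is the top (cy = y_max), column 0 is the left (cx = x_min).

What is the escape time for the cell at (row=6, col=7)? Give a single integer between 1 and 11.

z_0 = 0 + 0i, c = -1.0840 + 0.4133i
Iter 1: z = -1.0840 + 0.4133i, |z|^2 = 1.3459
Iter 2: z = -0.0798 + -0.4828i, |z|^2 = 0.2394
Iter 3: z = -1.3107 + 0.4904i, |z|^2 = 1.9584
Iter 4: z = 0.3935 + -0.8721i, |z|^2 = 0.9154
Iter 5: z = -1.6898 + -0.2730i, |z|^2 = 2.9299
Iter 6: z = 1.6969 + 1.3360i, |z|^2 = 4.6641
Escaped at iteration 6

Answer: 6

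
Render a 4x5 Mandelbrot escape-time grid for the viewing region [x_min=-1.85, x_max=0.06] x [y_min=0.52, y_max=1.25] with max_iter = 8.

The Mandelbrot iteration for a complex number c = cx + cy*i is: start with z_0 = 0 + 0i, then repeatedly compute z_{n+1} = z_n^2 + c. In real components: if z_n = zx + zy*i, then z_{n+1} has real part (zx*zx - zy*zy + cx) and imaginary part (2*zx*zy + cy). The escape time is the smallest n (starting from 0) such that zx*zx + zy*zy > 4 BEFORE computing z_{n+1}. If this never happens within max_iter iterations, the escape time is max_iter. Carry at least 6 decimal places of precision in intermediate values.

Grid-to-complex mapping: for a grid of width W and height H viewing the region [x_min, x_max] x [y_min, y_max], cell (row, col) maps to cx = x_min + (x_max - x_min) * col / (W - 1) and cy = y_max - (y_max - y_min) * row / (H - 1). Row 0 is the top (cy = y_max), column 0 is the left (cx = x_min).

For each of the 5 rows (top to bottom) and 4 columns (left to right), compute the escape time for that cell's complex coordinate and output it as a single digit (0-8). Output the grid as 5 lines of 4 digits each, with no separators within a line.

Answer: 1232
1334
1346
2378
3488

Derivation:
(row=0, col=0): c = -1.8500 + 1.2500i → escape time 1
(row=0, col=1): c = -1.2133 + 1.2500i → escape time 2
(row=0, col=2): c = -0.5767 + 1.2500i → escape time 3
(row=0, col=3): c = 0.0600 + 1.2500i → escape time 2
(row=1, col=0): c = -1.8500 + 1.0675i → escape time 1
(row=1, col=1): c = -1.2133 + 1.0675i → escape time 3
(row=1, col=2): c = -0.5767 + 1.0675i → escape time 3
(row=1, col=3): c = 0.0600 + 1.0675i → escape time 4
(row=2, col=0): c = -1.8500 + 0.8850i → escape time 1
(row=2, col=1): c = -1.2133 + 0.8850i → escape time 3
(row=2, col=2): c = -0.5767 + 0.8850i → escape time 4
(row=2, col=3): c = 0.0600 + 0.8850i → escape time 6
(row=3, col=0): c = -1.8500 + 0.7025i → escape time 2
(row=3, col=1): c = -1.2133 + 0.7025i → escape time 3
(row=3, col=2): c = -0.5767 + 0.7025i → escape time 7
(row=3, col=3): c = 0.0600 + 0.7025i → escape time 8
(row=4, col=0): c = -1.8500 + 0.5200i → escape time 3
(row=4, col=1): c = -1.2133 + 0.5200i → escape time 4
(row=4, col=2): c = -0.5767 + 0.5200i → escape time 8
(row=4, col=3): c = 0.0600 + 0.5200i → escape time 8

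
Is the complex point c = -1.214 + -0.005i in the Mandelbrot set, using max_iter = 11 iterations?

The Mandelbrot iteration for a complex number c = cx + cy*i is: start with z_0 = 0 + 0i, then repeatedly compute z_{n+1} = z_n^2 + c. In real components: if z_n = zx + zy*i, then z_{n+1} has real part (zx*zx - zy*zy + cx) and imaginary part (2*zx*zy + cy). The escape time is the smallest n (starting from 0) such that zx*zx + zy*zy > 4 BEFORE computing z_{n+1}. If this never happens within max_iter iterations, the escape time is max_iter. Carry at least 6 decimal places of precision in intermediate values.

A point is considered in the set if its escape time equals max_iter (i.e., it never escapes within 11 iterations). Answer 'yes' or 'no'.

Answer: yes

Derivation:
z_0 = 0 + 0i, c = -1.2140 + -0.0050i
Iter 1: z = -1.2140 + -0.0050i, |z|^2 = 1.4738
Iter 2: z = 0.2598 + 0.0071i, |z|^2 = 0.0675
Iter 3: z = -1.1466 + -0.0013i, |z|^2 = 1.3146
Iter 4: z = 0.1006 + -0.0020i, |z|^2 = 0.0101
Iter 5: z = -1.2039 + -0.0054i, |z|^2 = 1.4494
Iter 6: z = 0.2353 + 0.0080i, |z|^2 = 0.0554
Iter 7: z = -1.1587 + -0.0012i, |z|^2 = 1.3426
Iter 8: z = 0.1286 + -0.0022i, |z|^2 = 0.0165
Iter 9: z = -1.1975 + -0.0056i, |z|^2 = 1.4340
Iter 10: z = 0.2199 + 0.0083i, |z|^2 = 0.0484
Did not escape in 11 iterations → in set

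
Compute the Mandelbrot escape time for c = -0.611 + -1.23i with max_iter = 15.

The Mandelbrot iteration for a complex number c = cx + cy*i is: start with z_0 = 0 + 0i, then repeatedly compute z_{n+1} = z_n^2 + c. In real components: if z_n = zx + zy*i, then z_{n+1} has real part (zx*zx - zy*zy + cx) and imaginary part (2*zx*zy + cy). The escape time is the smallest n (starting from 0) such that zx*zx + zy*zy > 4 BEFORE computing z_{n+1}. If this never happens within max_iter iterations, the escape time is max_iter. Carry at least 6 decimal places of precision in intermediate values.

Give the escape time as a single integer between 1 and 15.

Answer: 3

Derivation:
z_0 = 0 + 0i, c = -0.6110 + -1.2300i
Iter 1: z = -0.6110 + -1.2300i, |z|^2 = 1.8862
Iter 2: z = -1.7506 + 0.2731i, |z|^2 = 3.1391
Iter 3: z = 2.3790 + -2.1860i, |z|^2 = 10.4382
Escaped at iteration 3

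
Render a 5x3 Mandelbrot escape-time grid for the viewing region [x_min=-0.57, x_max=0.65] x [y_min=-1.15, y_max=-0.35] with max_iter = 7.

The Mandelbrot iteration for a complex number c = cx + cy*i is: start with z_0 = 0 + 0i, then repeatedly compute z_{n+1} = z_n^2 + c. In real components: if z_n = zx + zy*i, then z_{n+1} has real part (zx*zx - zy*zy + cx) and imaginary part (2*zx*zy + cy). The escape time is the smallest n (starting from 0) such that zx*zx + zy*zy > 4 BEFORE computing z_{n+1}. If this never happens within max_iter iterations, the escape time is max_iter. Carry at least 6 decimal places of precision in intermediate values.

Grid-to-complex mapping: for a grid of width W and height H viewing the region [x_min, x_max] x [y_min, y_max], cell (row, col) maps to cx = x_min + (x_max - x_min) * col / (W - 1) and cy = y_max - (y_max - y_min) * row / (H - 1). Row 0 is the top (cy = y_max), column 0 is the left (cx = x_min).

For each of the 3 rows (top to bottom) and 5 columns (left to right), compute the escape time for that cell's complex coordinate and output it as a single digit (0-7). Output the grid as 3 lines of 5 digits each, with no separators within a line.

Answer: 77773
67753
34322

Derivation:
(row=0, col=0): c = -0.5700 + -0.3500i → escape time 7
(row=0, col=1): c = -0.2650 + -0.3500i → escape time 7
(row=0, col=2): c = 0.0400 + -0.3500i → escape time 7
(row=0, col=3): c = 0.3450 + -0.3500i → escape time 7
(row=0, col=4): c = 0.6500 + -0.3500i → escape time 3
(row=1, col=0): c = -0.5700 + -0.7500i → escape time 6
(row=1, col=1): c = -0.2650 + -0.7500i → escape time 7
(row=1, col=2): c = 0.0400 + -0.7500i → escape time 7
(row=1, col=3): c = 0.3450 + -0.7500i → escape time 5
(row=1, col=4): c = 0.6500 + -0.7500i → escape time 3
(row=2, col=0): c = -0.5700 + -1.1500i → escape time 3
(row=2, col=1): c = -0.2650 + -1.1500i → escape time 4
(row=2, col=2): c = 0.0400 + -1.1500i → escape time 3
(row=2, col=3): c = 0.3450 + -1.1500i → escape time 2
(row=2, col=4): c = 0.6500 + -1.1500i → escape time 2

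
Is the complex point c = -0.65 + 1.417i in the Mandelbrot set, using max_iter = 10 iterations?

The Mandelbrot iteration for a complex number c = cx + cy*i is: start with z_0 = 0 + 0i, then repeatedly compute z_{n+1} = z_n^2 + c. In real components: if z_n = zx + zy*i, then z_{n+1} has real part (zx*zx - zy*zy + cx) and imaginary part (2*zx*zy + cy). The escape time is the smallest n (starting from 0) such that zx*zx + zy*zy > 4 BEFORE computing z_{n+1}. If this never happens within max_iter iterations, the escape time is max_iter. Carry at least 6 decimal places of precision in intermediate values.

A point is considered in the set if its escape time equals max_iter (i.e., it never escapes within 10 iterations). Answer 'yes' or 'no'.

z_0 = 0 + 0i, c = -0.6500 + 1.4170i
Iter 1: z = -0.6500 + 1.4170i, |z|^2 = 2.4304
Iter 2: z = -2.2354 + -0.4251i, |z|^2 = 5.1777
Escaped at iteration 2

Answer: no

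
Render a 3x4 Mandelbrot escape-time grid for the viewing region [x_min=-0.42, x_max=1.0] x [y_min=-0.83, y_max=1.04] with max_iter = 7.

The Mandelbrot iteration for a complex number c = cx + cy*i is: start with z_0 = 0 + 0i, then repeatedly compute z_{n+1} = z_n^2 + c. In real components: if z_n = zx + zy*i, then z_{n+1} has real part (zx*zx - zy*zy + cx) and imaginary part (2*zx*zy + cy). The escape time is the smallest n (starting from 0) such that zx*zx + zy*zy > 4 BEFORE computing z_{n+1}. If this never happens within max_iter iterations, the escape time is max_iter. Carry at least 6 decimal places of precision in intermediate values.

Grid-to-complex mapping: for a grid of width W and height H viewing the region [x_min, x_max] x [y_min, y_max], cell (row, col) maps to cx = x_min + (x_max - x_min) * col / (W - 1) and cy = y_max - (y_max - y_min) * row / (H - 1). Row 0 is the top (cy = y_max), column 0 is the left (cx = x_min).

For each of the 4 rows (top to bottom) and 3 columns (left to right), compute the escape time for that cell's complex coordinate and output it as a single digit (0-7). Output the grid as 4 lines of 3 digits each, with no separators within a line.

(row=0, col=0): c = -0.4200 + 1.0400i → escape time 4
(row=0, col=1): c = 0.2900 + 1.0400i → escape time 3
(row=0, col=2): c = 1.0000 + 1.0400i → escape time 2
(row=1, col=0): c = -0.4200 + 0.4167i → escape time 7
(row=1, col=1): c = 0.2900 + 0.4167i → escape time 7
(row=1, col=2): c = 1.0000 + 0.4167i → escape time 2
(row=2, col=0): c = -0.4200 + -0.2067i → escape time 7
(row=2, col=1): c = 0.2900 + -0.2067i → escape time 7
(row=2, col=2): c = 1.0000 + -0.2067i → escape time 2
(row=3, col=0): c = -0.4200 + -0.8300i → escape time 6
(row=3, col=1): c = 0.2900 + -0.8300i → escape time 4
(row=3, col=2): c = 1.0000 + -0.8300i → escape time 2

Answer: 432
772
772
642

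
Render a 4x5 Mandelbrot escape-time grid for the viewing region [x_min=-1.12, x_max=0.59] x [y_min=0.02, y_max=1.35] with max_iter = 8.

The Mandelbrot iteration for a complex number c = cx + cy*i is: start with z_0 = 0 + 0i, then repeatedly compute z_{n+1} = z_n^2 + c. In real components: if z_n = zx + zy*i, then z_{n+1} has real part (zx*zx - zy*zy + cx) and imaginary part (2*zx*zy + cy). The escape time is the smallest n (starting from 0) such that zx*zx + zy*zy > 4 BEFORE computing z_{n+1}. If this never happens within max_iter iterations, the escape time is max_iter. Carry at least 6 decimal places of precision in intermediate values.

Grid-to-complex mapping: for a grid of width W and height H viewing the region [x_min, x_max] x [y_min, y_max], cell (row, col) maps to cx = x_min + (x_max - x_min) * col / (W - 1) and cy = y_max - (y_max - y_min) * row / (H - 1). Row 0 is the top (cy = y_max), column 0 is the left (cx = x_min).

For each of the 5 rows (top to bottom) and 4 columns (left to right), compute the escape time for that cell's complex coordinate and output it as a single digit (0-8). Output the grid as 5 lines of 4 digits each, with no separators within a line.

Answer: 2222
3462
3883
8884
8884

Derivation:
(row=0, col=0): c = -1.1200 + 1.3500i → escape time 2
(row=0, col=1): c = -0.5500 + 1.3500i → escape time 2
(row=0, col=2): c = 0.0200 + 1.3500i → escape time 2
(row=0, col=3): c = 0.5900 + 1.3500i → escape time 2
(row=1, col=0): c = -1.1200 + 1.0175i → escape time 3
(row=1, col=1): c = -0.5500 + 1.0175i → escape time 4
(row=1, col=2): c = 0.0200 + 1.0175i → escape time 6
(row=1, col=3): c = 0.5900 + 1.0175i → escape time 2
(row=2, col=0): c = -1.1200 + 0.6850i → escape time 3
(row=2, col=1): c = -0.5500 + 0.6850i → escape time 8
(row=2, col=2): c = 0.0200 + 0.6850i → escape time 8
(row=2, col=3): c = 0.5900 + 0.6850i → escape time 3
(row=3, col=0): c = -1.1200 + 0.3525i → escape time 8
(row=3, col=1): c = -0.5500 + 0.3525i → escape time 8
(row=3, col=2): c = 0.0200 + 0.3525i → escape time 8
(row=3, col=3): c = 0.5900 + 0.3525i → escape time 4
(row=4, col=0): c = -1.1200 + 0.0200i → escape time 8
(row=4, col=1): c = -0.5500 + 0.0200i → escape time 8
(row=4, col=2): c = 0.0200 + 0.0200i → escape time 8
(row=4, col=3): c = 0.5900 + 0.0200i → escape time 4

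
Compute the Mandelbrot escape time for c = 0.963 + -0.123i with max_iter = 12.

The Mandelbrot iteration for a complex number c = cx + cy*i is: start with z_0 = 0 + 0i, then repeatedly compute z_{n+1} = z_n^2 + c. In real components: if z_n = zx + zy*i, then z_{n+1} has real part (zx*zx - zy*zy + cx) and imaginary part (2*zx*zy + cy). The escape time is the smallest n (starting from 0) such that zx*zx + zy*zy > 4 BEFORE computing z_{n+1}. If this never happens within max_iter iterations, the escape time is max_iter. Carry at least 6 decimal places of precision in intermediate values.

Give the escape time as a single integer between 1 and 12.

z_0 = 0 + 0i, c = 0.9630 + -0.1230i
Iter 1: z = 0.9630 + -0.1230i, |z|^2 = 0.9425
Iter 2: z = 1.8752 + -0.3599i, |z|^2 = 3.6461
Iter 3: z = 4.3500 + -1.4728i, |z|^2 = 21.0916
Escaped at iteration 3

Answer: 3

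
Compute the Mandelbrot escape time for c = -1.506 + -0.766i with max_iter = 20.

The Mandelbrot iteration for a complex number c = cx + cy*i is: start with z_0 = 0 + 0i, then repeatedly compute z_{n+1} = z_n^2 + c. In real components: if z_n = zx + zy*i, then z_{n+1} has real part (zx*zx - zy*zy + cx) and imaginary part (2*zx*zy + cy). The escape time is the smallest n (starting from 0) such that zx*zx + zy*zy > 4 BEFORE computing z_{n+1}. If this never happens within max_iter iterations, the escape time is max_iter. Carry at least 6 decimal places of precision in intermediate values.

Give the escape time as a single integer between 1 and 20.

z_0 = 0 + 0i, c = -1.5060 + -0.7660i
Iter 1: z = -1.5060 + -0.7660i, |z|^2 = 2.8548
Iter 2: z = 0.1753 + 1.5412i, |z|^2 = 2.4060
Iter 3: z = -3.8505 + -0.2257i, |z|^2 = 14.8777
Escaped at iteration 3

Answer: 3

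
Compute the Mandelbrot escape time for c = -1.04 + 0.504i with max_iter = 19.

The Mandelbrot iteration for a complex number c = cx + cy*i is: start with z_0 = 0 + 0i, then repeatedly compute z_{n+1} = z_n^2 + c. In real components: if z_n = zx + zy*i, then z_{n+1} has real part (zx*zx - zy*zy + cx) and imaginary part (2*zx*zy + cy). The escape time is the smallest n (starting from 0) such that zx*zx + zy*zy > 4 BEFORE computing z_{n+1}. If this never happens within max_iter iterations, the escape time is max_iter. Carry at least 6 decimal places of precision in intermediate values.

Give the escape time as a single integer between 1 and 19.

Answer: 5

Derivation:
z_0 = 0 + 0i, c = -1.0400 + 0.5040i
Iter 1: z = -1.0400 + 0.5040i, |z|^2 = 1.3356
Iter 2: z = -0.2124 + -0.5443i, |z|^2 = 0.3414
Iter 3: z = -1.2912 + 0.7352i, |z|^2 = 2.2077
Iter 4: z = 0.0865 + -1.3946i, |z|^2 = 1.9525
Iter 5: z = -2.9775 + 0.2627i, |z|^2 = 8.9347
Escaped at iteration 5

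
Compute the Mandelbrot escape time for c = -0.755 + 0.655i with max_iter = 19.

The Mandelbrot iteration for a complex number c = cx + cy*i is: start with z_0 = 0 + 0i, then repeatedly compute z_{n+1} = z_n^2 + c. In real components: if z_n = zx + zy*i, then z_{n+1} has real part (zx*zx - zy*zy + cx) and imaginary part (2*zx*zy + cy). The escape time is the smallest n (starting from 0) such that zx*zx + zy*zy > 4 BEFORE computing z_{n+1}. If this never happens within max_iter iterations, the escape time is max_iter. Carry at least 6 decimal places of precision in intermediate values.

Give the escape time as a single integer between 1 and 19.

z_0 = 0 + 0i, c = -0.7550 + 0.6550i
Iter 1: z = -0.7550 + 0.6550i, |z|^2 = 0.9990
Iter 2: z = -0.6140 + -0.3341i, |z|^2 = 0.4886
Iter 3: z = -0.4896 + 1.0652i, |z|^2 = 1.3744
Iter 4: z = -1.6500 + -0.3880i, |z|^2 = 2.8730
Iter 5: z = 1.8168 + 1.9355i, |z|^2 = 7.0472
Escaped at iteration 5

Answer: 5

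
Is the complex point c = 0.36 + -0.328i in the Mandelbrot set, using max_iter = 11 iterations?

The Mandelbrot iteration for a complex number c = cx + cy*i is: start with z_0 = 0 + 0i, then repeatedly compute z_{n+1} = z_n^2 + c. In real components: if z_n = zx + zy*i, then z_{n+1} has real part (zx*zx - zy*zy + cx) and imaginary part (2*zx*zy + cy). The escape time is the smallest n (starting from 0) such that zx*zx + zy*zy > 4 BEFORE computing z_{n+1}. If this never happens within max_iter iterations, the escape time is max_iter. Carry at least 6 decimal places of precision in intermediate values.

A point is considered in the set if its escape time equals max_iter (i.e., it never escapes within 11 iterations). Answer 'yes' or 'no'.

Answer: yes

Derivation:
z_0 = 0 + 0i, c = 0.3600 + -0.3280i
Iter 1: z = 0.3600 + -0.3280i, |z|^2 = 0.2372
Iter 2: z = 0.3820 + -0.5642i, |z|^2 = 0.4642
Iter 3: z = 0.1877 + -0.7590i, |z|^2 = 0.6114
Iter 4: z = -0.1809 + -0.6129i, |z|^2 = 0.4084
Iter 5: z = 0.0171 + -0.1062i, |z|^2 = 0.0116
Iter 6: z = 0.3490 + -0.3316i, |z|^2 = 0.2318
Iter 7: z = 0.3718 + -0.5595i, |z|^2 = 0.4513
Iter 8: z = 0.1852 + -0.7441i, |z|^2 = 0.5879
Iter 9: z = -0.1593 + -0.6036i, |z|^2 = 0.3898
Iter 10: z = 0.0210 + -0.1357i, |z|^2 = 0.0188
Did not escape in 11 iterations → in set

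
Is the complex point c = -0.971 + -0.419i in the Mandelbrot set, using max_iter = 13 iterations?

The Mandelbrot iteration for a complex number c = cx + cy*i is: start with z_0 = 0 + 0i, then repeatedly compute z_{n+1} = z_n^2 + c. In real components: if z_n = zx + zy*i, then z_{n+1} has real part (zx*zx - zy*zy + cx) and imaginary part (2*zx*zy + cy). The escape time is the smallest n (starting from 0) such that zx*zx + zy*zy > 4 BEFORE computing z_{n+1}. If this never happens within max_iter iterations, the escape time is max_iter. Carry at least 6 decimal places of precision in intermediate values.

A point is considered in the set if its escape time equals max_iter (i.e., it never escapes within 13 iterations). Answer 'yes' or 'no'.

z_0 = 0 + 0i, c = -0.9710 + -0.4190i
Iter 1: z = -0.9710 + -0.4190i, |z|^2 = 1.1184
Iter 2: z = -0.2037 + 0.3947i, |z|^2 = 0.1973
Iter 3: z = -1.0853 + -0.5798i, |z|^2 = 1.5140
Iter 4: z = -0.1293 + 0.8395i, |z|^2 = 0.7215
Iter 5: z = -1.6591 + -0.6362i, |z|^2 = 3.1573
Iter 6: z = 1.3768 + 1.6919i, |z|^2 = 4.7583
Escaped at iteration 6

Answer: no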